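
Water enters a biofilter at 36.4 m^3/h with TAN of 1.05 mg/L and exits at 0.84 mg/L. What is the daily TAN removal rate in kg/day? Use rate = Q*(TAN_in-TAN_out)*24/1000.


Concentration drop: TAN_in - TAN_out = 1.05 - 0.84 = 0.21 mg/L
Hourly TAN removed = Q * dTAN = 36.4 m^3/h * 0.21 mg/L = 7.644 g/h  (m^3/h * mg/L = g/h)
Daily TAN removed = 7.644 * 24 = 183.456 g/day
Convert to kg/day: 183.456 / 1000 = 0.183456 kg/day

0.183456 kg/day


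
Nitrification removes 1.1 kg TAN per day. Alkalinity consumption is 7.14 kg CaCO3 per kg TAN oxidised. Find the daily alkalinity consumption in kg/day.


Alkalinity factor: 7.14 kg CaCO3 consumed per kg TAN nitrified
alk = 1.1 kg TAN * 7.14 = 7.854 kg CaCO3/day

7.854 kg CaCO3/day


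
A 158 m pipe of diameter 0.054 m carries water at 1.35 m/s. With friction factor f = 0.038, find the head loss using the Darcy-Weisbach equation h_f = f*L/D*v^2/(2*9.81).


v^2 = 1.35^2 = 1.8225 m^2/s^2
L/D = 158/0.054 = 2925.9259
h_f = f*(L/D)*v^2/(2g) = 0.038 * 2925.9259 * 1.8225 / 19.62 = 10.328 m

10.328 m


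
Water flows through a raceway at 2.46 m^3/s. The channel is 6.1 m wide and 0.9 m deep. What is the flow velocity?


Cross-sectional area = W * d = 6.1 * 0.9 = 5.49 m^2
Velocity = Q / A = 2.46 / 5.49 = 0.448087 m/s

0.448087 m/s


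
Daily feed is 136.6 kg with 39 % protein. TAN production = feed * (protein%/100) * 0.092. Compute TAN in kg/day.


Protein in feed = 136.6 * 39/100 = 53.274 kg/day
TAN = protein * 0.092 = 53.274 * 0.092 = 4.901208 kg/day

4.901208 kg/day


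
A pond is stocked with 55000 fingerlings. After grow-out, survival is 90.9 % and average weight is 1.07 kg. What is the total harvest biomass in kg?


Survivors = 55000 * 90.9/100 = 49995 fish
Harvest biomass = survivors * W_f = 49995 * 1.07 = 53494.65 kg

53494.65 kg


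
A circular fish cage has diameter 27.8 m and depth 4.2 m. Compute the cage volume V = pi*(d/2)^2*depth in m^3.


r = d/2 = 27.8/2 = 13.9 m
Base area = pi*r^2 = pi*13.9^2 = 606.98712 m^2
Volume = 606.98712 * 4.2 = 2549.35 m^3

2549.35 m^3


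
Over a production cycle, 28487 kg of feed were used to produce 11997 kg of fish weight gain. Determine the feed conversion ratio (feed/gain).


FCR = feed consumed / weight gained
FCR = 28487 kg / 11997 kg = 2.37451

2.37451


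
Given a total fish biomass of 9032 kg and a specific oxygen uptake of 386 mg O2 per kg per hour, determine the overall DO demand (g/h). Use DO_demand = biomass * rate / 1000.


Total O2 consumption (mg/h) = 9032 kg * 386 mg/(kg*h) = 3486352 mg/h
Convert to g/h: 3486352 / 1000 = 3486.352 g/h

3486.352 g/h


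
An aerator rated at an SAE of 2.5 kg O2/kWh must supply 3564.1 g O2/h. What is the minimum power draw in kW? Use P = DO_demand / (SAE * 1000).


SAE in g O2/kWh = 2.5 * 1000 = 2500 g/kWh
P = DO_demand / SAE_g = 3564.1 / 2500 = 1.42564 kW

1.42564 kW


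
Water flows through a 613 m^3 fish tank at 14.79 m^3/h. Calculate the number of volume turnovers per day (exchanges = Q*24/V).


Daily flow volume = 14.79 m^3/h * 24 h = 354.96 m^3/day
Exchanges = daily flow / tank volume = 354.96 / 613 = 0.579054 exchanges/day

0.579054 exchanges/day


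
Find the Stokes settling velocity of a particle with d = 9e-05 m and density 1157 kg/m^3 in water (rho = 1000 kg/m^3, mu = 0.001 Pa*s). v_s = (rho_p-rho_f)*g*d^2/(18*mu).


Density difference: rho_p - rho_f = 1157 - 1000 = 157 kg/m^3
d^2 = (9e-05)^2 = 8.1e-09 m^2
Numerator = (rho_p - rho_f) * g * d^2 = 157 * 9.81 * 8.1e-09 = 1.2475377e-05
Denominator = 18 * mu = 18 * 0.001 = 0.018
v_s = 1.2475377e-05 / 0.018 = 6.93076e-04 m/s
Check: Re = rho_f * v_s * d / mu = 1000 * 6.93076e-04 * 9e-05 / 0.001 = 0.0624 < 1, so Stokes' law applies.

6.93076e-04 m/s


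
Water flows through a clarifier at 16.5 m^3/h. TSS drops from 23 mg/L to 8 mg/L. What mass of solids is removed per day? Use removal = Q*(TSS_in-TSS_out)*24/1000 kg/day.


Concentration drop: TSS_in - TSS_out = 23 - 8 = 15 mg/L
Hourly solids removed = Q * dTSS = 16.5 m^3/h * 15 mg/L = 247.5 g/h  (m^3/h * mg/L = g/h)
Daily solids removed = 247.5 * 24 = 5940 g/day
Convert g to kg: 5940 / 1000 = 5.94 kg/day

5.94 kg/day


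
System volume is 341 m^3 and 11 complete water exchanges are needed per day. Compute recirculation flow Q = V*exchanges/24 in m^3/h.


Daily recirculation volume = 341 m^3 * 11 = 3751 m^3/day
Flow rate Q = daily volume / 24 h = 3751 / 24 = 156.292 m^3/h

156.292 m^3/h


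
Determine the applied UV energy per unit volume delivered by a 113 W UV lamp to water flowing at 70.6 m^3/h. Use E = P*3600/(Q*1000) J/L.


Energy delivered per hour = 113 W * 3600 s = 406800 J/h
Volume treated per hour = 70.6 m^3/h * 1000 = 70600 L/h
dose = 406800 / 70600 = 5.76204 J/L

5.76204 J/L


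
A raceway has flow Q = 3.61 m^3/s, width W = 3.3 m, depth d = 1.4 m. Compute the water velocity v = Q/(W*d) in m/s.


Cross-sectional area = W * d = 3.3 * 1.4 = 4.62 m^2
Velocity = Q / A = 3.61 / 4.62 = 0.781385 m/s

0.781385 m/s


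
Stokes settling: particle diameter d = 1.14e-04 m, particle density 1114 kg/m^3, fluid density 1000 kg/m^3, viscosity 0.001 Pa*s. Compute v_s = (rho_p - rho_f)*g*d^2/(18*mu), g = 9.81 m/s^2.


Density difference: rho_p - rho_f = 1114 - 1000 = 114 kg/m^3
d^2 = (1.14e-04)^2 = 1.2996e-08 m^2
Numerator = (rho_p - rho_f) * g * d^2 = 114 * 9.81 * 1.2996e-08 = 1.4533947e-05
Denominator = 18 * mu = 18 * 0.001 = 0.018
v_s = 1.4533947e-05 / 0.018 = 8.07441e-04 m/s
Check: Re = rho_f * v_s * d / mu = 1000 * 8.07441e-04 * 1.14e-04 / 0.001 = 0.092 < 1, so Stokes' law applies.

8.07441e-04 m/s


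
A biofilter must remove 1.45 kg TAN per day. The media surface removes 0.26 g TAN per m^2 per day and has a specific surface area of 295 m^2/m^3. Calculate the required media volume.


A = 1.45*1000 / 0.26 = 5576.9231 m^2
V = 5576.9231 / 295 = 18.9048

18.9048 m^3


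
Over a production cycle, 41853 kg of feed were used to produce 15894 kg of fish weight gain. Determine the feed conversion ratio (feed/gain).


FCR = feed consumed / weight gained
FCR = 41853 kg / 15894 kg = 2.63326

2.63326


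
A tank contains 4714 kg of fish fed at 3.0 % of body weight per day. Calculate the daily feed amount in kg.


Feeding rate fraction = 3.0% / 100 = 0.03
Daily feed = 4714 kg * 0.03 = 141.42 kg/day

141.42 kg/day


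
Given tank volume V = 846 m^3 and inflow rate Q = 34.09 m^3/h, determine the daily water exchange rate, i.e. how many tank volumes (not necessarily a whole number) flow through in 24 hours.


Daily flow volume = 34.09 m^3/h * 24 h = 818.16 m^3/day
Exchanges = daily flow / tank volume = 818.16 / 846 = 0.967092 exchanges/day

0.967092 exchanges/day


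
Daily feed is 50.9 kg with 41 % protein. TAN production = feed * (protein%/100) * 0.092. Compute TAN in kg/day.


Protein in feed = 50.9 * 41/100 = 20.869 kg/day
TAN = protein * 0.092 = 20.869 * 0.092 = 1.919948 kg/day

1.919948 kg/day


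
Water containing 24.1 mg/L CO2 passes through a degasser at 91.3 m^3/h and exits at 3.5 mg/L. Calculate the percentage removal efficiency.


CO2_out / CO2_in = 3.5 / 24.1 = 0.14522822
Fraction remaining = 0.14522822
efficiency = (1 - 0.14522822) * 100 = 85.4772 %

85.4772 %


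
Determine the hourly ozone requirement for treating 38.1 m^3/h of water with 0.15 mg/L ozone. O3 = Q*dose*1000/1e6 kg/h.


O3 demand (mg/h) = Q * dose * 1000 = 38.1 * 0.15 * 1000 = 5715 mg/h
Convert mg to kg: 5715 / 1e6 = 0.005715 kg/h

0.005715 kg/h


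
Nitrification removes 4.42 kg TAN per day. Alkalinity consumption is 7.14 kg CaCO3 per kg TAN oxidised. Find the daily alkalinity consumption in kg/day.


Alkalinity factor: 7.14 kg CaCO3 consumed per kg TAN nitrified
alk = 4.42 kg TAN * 7.14 = 31.5588 kg CaCO3/day

31.5588 kg CaCO3/day


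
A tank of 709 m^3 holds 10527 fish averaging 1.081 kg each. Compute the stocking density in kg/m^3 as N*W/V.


Total biomass = 10527 fish * 1.081 kg = 11379.687 kg
Density = total biomass / volume = 11379.687 / 709 = 16.0503 kg/m^3

16.0503 kg/m^3


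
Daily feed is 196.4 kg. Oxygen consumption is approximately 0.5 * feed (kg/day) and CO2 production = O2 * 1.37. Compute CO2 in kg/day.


O2 = 196.4 * 0.5 = 98.2
CO2 = 98.2 * 1.37 = 134.534

134.534 kg/day


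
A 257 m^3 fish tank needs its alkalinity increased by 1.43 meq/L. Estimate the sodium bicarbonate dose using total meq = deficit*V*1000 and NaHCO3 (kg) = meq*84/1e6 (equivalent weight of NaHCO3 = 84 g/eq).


Tank volume in L = 257 m^3 * 1000 = 257000 L
Total meq required = 1.43 meq/L * 257000 L = 367510 meq
NaHCO3 mass = 367510 meq * 84 mg/meq / 1e6 = 30.8708 kg

30.8708 kg


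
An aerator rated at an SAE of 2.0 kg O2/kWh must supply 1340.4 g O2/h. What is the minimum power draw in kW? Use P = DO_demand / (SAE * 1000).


SAE in g O2/kWh = 2.0 * 1000 = 2000 g/kWh
P = DO_demand / SAE_g = 1340.4 / 2000 = 0.6702 kW

0.6702 kW


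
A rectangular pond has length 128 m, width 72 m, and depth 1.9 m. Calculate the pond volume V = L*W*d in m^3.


Base area = L * W = 128 * 72 = 9216 m^2
Volume = area * depth = 9216 * 1.9 = 17510.4 m^3

17510.4 m^3


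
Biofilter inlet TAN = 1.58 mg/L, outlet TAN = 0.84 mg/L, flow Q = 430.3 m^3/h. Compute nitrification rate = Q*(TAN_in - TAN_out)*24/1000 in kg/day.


Concentration drop: TAN_in - TAN_out = 1.58 - 0.84 = 0.74 mg/L
Hourly TAN removed = Q * dTAN = 430.3 m^3/h * 0.74 mg/L = 318.422 g/h  (m^3/h * mg/L = g/h)
Daily TAN removed = 318.422 * 24 = 7642.128 g/day
Convert to kg/day: 7642.128 / 1000 = 7.642128 kg/day

7.642128 kg/day


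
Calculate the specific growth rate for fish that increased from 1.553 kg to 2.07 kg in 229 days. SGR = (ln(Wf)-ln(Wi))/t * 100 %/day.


ln(W_f) = ln(2.07) = 0.72754861
ln(W_i) = ln(1.553) = 0.44018854
ln(W_f) - ln(W_i) = 0.72754861 - 0.44018854 = 0.28736007
SGR = 0.28736007 / 229 * 100 = 0.125485 %/day

0.125485 %/day


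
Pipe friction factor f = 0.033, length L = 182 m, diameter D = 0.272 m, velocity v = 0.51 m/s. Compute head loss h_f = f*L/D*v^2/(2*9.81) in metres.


v^2 = 0.51^2 = 0.2601 m^2/s^2
L/D = 182/0.272 = 669.11765
h_f = f*(L/D)*v^2/(2g) = 0.033 * 669.11765 * 0.2601 / 19.62 = 0.292724 m

0.292724 m


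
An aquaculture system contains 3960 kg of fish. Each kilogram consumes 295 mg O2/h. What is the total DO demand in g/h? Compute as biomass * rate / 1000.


Total O2 consumption (mg/h) = 3960 kg * 295 mg/(kg*h) = 1168200 mg/h
Convert to g/h: 1168200 / 1000 = 1168.2 g/h

1168.2 g/h


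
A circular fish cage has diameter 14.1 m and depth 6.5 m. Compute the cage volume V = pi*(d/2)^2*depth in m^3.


r = d/2 = 14.1/2 = 7.05 m
Base area = pi*r^2 = pi*7.05^2 = 156.14501 m^2
Volume = 156.14501 * 6.5 = 1014.94 m^3

1014.94 m^3


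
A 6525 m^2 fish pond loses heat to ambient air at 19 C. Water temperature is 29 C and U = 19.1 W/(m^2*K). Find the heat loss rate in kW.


Temperature difference dT = 29 - 19 = 10 K
Heat loss (W) = U * A * dT = 19.1 * 6525 * 10 = 1246275 W
Convert to kW: 1246275 / 1000 = 1246.275 kW

1246.275 kW


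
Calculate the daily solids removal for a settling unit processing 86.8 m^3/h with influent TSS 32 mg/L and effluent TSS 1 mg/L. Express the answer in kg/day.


Concentration drop: TSS_in - TSS_out = 32 - 1 = 31 mg/L
Hourly solids removed = Q * dTSS = 86.8 m^3/h * 31 mg/L = 2690.8 g/h  (m^3/h * mg/L = g/h)
Daily solids removed = 2690.8 * 24 = 64579.2 g/day
Convert g to kg: 64579.2 / 1000 = 64.5792 kg/day

64.5792 kg/day


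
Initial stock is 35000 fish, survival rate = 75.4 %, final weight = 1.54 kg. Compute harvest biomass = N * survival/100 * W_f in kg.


Survivors = 35000 * 75.4/100 = 26390 fish
Harvest biomass = survivors * W_f = 26390 * 1.54 = 40640.6 kg

40640.6 kg


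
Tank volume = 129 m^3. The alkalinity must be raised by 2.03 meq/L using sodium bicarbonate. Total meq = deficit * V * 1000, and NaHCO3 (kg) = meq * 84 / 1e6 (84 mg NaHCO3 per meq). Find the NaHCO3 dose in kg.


Tank volume in L = 129 m^3 * 1000 = 129000 L
Total meq required = 2.03 meq/L * 129000 L = 261870 meq
NaHCO3 mass = 261870 meq * 84 mg/meq / 1e6 = 21.9971 kg

21.9971 kg


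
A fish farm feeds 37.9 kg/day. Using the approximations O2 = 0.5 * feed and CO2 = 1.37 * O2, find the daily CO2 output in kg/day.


O2 = 37.9 * 0.5 = 18.95
CO2 = 18.95 * 1.37 = 25.9615

25.9615 kg/day


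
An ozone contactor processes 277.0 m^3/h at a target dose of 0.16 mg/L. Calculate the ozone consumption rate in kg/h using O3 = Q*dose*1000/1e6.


O3 demand (mg/h) = Q * dose * 1000 = 277.0 * 0.16 * 1000 = 44320 mg/h
Convert mg to kg: 44320 / 1e6 = 0.04432 kg/h

0.04432 kg/h


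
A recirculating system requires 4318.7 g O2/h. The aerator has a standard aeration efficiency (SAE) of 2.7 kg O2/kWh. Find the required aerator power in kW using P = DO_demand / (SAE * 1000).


SAE in g O2/kWh = 2.7 * 1000 = 2700 g/kWh
P = DO_demand / SAE_g = 4318.7 / 2700 = 1.59952 kW

1.59952 kW


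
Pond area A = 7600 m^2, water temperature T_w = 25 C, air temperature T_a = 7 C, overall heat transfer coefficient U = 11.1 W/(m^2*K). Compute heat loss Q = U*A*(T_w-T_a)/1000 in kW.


Temperature difference dT = 25 - 7 = 18 K
Heat loss (W) = U * A * dT = 11.1 * 7600 * 18 = 1518480 W
Convert to kW: 1518480 / 1000 = 1518.48 kW

1518.48 kW


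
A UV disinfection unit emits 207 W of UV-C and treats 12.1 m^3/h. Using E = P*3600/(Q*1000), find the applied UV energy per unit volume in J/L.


Energy delivered per hour = 207 W * 3600 s = 745200 J/h
Volume treated per hour = 12.1 m^3/h * 1000 = 12100 L/h
dose = 745200 / 12100 = 61.5868 J/L

61.5868 J/L


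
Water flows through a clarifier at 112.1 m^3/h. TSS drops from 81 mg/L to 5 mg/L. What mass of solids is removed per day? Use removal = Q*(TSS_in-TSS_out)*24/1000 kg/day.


Concentration drop: TSS_in - TSS_out = 81 - 5 = 76 mg/L
Hourly solids removed = Q * dTSS = 112.1 m^3/h * 76 mg/L = 8519.6 g/h  (m^3/h * mg/L = g/h)
Daily solids removed = 8519.6 * 24 = 204470.4 g/day
Convert g to kg: 204470.4 / 1000 = 204.4704 kg/day

204.4704 kg/day


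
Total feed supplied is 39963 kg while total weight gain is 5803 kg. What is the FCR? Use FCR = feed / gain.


FCR = feed consumed / weight gained
FCR = 39963 kg / 5803 kg = 6.88661

6.88661


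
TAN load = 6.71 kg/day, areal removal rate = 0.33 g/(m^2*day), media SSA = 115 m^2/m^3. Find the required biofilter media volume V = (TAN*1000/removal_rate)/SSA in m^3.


A = 6.71*1000 / 0.33 = 20333.333 m^2
V = 20333.333 / 115 = 176.812

176.812 m^3


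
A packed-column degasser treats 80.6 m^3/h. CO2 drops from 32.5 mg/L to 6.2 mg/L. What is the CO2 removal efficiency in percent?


CO2_out / CO2_in = 6.2 / 32.5 = 0.19076923
Fraction remaining = 0.19076923
efficiency = (1 - 0.19076923) * 100 = 80.9231 %

80.9231 %


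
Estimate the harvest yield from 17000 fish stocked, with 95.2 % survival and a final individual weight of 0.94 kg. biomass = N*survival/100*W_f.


Survivors = 17000 * 95.2/100 = 16184 fish
Harvest biomass = survivors * W_f = 16184 * 0.94 = 15212.96 kg

15212.96 kg


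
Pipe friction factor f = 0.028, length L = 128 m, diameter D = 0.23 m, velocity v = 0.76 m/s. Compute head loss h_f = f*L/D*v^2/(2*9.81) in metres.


v^2 = 0.76^2 = 0.5776 m^2/s^2
L/D = 128/0.23 = 556.52174
h_f = f*(L/D)*v^2/(2g) = 0.028 * 556.52174 * 0.5776 / 19.62 = 0.458742 m

0.458742 m


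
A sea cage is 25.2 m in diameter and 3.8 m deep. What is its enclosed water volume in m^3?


r = d/2 = 25.2/2 = 12.6 m
Base area = pi*r^2 = pi*12.6^2 = 498.75925 m^2
Volume = 498.75925 * 3.8 = 1895.29 m^3

1895.29 m^3


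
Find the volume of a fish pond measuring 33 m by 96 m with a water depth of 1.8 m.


Base area = L * W = 33 * 96 = 3168 m^2
Volume = area * depth = 3168 * 1.8 = 5702.4 m^3

5702.4 m^3


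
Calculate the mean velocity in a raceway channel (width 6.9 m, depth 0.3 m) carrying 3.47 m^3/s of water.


Cross-sectional area = W * d = 6.9 * 0.3 = 2.07 m^2
Velocity = Q / A = 3.47 / 2.07 = 1.67633 m/s

1.67633 m/s


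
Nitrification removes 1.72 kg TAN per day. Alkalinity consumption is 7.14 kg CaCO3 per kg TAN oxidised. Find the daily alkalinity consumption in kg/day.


Alkalinity factor: 7.14 kg CaCO3 consumed per kg TAN nitrified
alk = 1.72 kg TAN * 7.14 = 12.2808 kg CaCO3/day

12.2808 kg CaCO3/day


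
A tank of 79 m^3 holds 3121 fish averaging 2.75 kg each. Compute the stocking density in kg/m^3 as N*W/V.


Total biomass = 3121 fish * 2.75 kg = 8582.75 kg
Density = total biomass / volume = 8582.75 / 79 = 108.642 kg/m^3

108.642 kg/m^3


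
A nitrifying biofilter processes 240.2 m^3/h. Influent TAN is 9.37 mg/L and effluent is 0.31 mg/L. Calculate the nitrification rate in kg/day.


Concentration drop: TAN_in - TAN_out = 9.37 - 0.31 = 9.06 mg/L
Hourly TAN removed = Q * dTAN = 240.2 m^3/h * 9.06 mg/L = 2176.212 g/h  (m^3/h * mg/L = g/h)
Daily TAN removed = 2176.212 * 24 = 52229.088 g/day
Convert to kg/day: 52229.088 / 1000 = 52.229088 kg/day

52.229088 kg/day


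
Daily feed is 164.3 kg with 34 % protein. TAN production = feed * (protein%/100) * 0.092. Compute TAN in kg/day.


Protein in feed = 164.3 * 34/100 = 55.862 kg/day
TAN = protein * 0.092 = 55.862 * 0.092 = 5.139304 kg/day

5.139304 kg/day


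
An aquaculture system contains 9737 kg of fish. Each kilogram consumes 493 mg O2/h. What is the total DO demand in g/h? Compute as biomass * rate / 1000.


Total O2 consumption (mg/h) = 9737 kg * 493 mg/(kg*h) = 4800341 mg/h
Convert to g/h: 4800341 / 1000 = 4800.341 g/h

4800.341 g/h


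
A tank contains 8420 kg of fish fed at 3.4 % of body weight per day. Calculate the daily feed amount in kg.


Feeding rate fraction = 3.4% / 100 = 0.034
Daily feed = 8420 kg * 0.034 = 286.28 kg/day

286.28 kg/day


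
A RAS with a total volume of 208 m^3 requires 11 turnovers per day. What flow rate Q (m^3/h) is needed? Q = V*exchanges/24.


Daily recirculation volume = 208 m^3 * 11 = 2288 m^3/day
Flow rate Q = daily volume / 24 h = 2288 / 24 = 95.3333 m^3/h

95.3333 m^3/h


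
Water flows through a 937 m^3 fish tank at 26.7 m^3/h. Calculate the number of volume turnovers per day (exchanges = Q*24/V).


Daily flow volume = 26.7 m^3/h * 24 h = 640.8 m^3/day
Exchanges = daily flow / tank volume = 640.8 / 937 = 0.683885 exchanges/day

0.683885 exchanges/day


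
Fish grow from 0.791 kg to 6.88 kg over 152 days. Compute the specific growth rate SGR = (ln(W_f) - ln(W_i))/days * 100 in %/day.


ln(W_f) = ln(6.88) = 1.9286187
ln(W_i) = ln(0.791) = -0.23445731
ln(W_f) - ln(W_i) = 1.9286187 - -0.23445731 = 2.163076
SGR = 2.163076 / 152 * 100 = 1.42308 %/day

1.42308 %/day


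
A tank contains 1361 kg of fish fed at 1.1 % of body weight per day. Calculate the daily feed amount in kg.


Feeding rate fraction = 1.1% / 100 = 0.011
Daily feed = 1361 kg * 0.011 = 14.971 kg/day

14.971 kg/day


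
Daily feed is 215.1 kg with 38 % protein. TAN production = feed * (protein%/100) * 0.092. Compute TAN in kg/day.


Protein in feed = 215.1 * 38/100 = 81.738 kg/day
TAN = protein * 0.092 = 81.738 * 0.092 = 7.519896 kg/day

7.519896 kg/day


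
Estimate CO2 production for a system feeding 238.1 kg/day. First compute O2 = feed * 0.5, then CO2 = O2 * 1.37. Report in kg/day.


O2 = 238.1 * 0.5 = 119.05
CO2 = 119.05 * 1.37 = 163.0985

163.0985 kg/day


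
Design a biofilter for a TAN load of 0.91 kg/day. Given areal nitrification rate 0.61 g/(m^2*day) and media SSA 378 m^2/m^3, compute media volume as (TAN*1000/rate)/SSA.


A = 0.91*1000 / 0.61 = 1491.8033 m^2
V = 1491.8033 / 378 = 3.94657

3.94657 m^3


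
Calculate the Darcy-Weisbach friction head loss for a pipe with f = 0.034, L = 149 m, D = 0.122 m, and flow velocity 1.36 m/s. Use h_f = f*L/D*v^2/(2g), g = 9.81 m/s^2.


v^2 = 1.36^2 = 1.8496 m^2/s^2
L/D = 149/0.122 = 1221.3115
h_f = f*(L/D)*v^2/(2g) = 0.034 * 1221.3115 * 1.8496 / 19.62 = 3.91457 m

3.91457 m


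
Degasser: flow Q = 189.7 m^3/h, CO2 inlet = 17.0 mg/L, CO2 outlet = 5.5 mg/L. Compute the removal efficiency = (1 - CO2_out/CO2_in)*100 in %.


CO2_out / CO2_in = 5.5 / 17.0 = 0.32352941
Fraction remaining = 0.32352941
efficiency = (1 - 0.32352941) * 100 = 67.6471 %

67.6471 %


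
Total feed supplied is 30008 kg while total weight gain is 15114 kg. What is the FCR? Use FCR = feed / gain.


FCR = feed consumed / weight gained
FCR = 30008 kg / 15114 kg = 1.98544

1.98544


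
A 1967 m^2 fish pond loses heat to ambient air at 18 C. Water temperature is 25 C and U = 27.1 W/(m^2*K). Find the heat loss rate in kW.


Temperature difference dT = 25 - 18 = 7 K
Heat loss (W) = U * A * dT = 27.1 * 1967 * 7 = 373139.9 W
Convert to kW: 373139.9 / 1000 = 373.1399 kW

373.1399 kW


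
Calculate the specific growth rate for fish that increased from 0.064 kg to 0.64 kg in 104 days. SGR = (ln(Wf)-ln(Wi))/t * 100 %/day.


ln(W_f) = ln(0.64) = -0.4462871
ln(W_i) = ln(0.064) = -2.7488722
ln(W_f) - ln(W_i) = -0.4462871 - -2.7488722 = 2.3025851
SGR = 2.3025851 / 104 * 100 = 2.21402 %/day

2.21402 %/day


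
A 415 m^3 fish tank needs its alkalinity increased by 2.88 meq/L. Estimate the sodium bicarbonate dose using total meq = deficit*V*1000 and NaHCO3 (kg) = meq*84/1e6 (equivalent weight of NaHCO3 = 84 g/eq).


Tank volume in L = 415 m^3 * 1000 = 415000 L
Total meq required = 2.88 meq/L * 415000 L = 1195200 meq
NaHCO3 mass = 1195200 meq * 84 mg/meq / 1e6 = 100.397 kg

100.397 kg


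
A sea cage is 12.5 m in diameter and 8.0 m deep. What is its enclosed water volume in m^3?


r = d/2 = 12.5/2 = 6.25 m
Base area = pi*r^2 = pi*6.25^2 = 122.71846 m^2
Volume = 122.71846 * 8.0 = 981.748 m^3

981.748 m^3


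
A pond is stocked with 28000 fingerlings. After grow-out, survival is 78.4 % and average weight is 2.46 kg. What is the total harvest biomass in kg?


Survivors = 28000 * 78.4/100 = 21952 fish
Harvest biomass = survivors * W_f = 21952 * 2.46 = 54001.92 kg

54001.92 kg


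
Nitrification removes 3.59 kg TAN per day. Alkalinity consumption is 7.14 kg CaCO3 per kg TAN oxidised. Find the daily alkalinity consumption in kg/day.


Alkalinity factor: 7.14 kg CaCO3 consumed per kg TAN nitrified
alk = 3.59 kg TAN * 7.14 = 25.6326 kg CaCO3/day

25.6326 kg CaCO3/day


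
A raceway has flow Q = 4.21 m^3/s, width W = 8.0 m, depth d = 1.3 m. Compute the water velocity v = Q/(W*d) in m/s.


Cross-sectional area = W * d = 8.0 * 1.3 = 10.4 m^2
Velocity = Q / A = 4.21 / 10.4 = 0.404808 m/s

0.404808 m/s


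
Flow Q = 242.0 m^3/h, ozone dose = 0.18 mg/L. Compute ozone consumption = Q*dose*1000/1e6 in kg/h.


O3 demand (mg/h) = Q * dose * 1000 = 242.0 * 0.18 * 1000 = 43560 mg/h
Convert mg to kg: 43560 / 1e6 = 0.04356 kg/h

0.04356 kg/h


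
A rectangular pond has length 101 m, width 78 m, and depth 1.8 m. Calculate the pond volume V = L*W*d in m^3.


Base area = L * W = 101 * 78 = 7878 m^2
Volume = area * depth = 7878 * 1.8 = 14180.4 m^3

14180.4 m^3


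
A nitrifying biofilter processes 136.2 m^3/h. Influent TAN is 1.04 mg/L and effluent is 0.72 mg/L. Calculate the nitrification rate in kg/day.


Concentration drop: TAN_in - TAN_out = 1.04 - 0.72 = 0.32 mg/L
Hourly TAN removed = Q * dTAN = 136.2 m^3/h * 0.32 mg/L = 43.584 g/h  (m^3/h * mg/L = g/h)
Daily TAN removed = 43.584 * 24 = 1046.016 g/day
Convert to kg/day: 1046.016 / 1000 = 1.046016 kg/day

1.046016 kg/day


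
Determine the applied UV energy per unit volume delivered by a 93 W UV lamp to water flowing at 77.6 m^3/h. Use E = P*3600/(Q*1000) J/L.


Energy delivered per hour = 93 W * 3600 s = 334800 J/h
Volume treated per hour = 77.6 m^3/h * 1000 = 77600 L/h
dose = 334800 / 77600 = 4.31443 J/L

4.31443 J/L


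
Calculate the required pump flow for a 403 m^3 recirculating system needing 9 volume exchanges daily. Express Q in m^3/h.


Daily recirculation volume = 403 m^3 * 9 = 3627 m^3/day
Flow rate Q = daily volume / 24 h = 3627 / 24 = 151.125 m^3/h

151.125 m^3/h


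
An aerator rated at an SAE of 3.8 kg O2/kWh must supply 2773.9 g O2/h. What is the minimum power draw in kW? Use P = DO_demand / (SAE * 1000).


SAE in g O2/kWh = 3.8 * 1000 = 3800 g/kWh
P = DO_demand / SAE_g = 2773.9 / 3800 = 0.729974 kW

0.729974 kW


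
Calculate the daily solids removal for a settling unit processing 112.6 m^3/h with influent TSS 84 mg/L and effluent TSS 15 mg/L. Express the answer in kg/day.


Concentration drop: TSS_in - TSS_out = 84 - 15 = 69 mg/L
Hourly solids removed = Q * dTSS = 112.6 m^3/h * 69 mg/L = 7769.4 g/h  (m^3/h * mg/L = g/h)
Daily solids removed = 7769.4 * 24 = 186465.6 g/day
Convert g to kg: 186465.6 / 1000 = 186.4656 kg/day

186.4656 kg/day


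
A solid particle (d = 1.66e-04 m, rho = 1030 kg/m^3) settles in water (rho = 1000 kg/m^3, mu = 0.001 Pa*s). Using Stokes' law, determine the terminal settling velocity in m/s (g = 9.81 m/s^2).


Density difference: rho_p - rho_f = 1030 - 1000 = 30 kg/m^3
d^2 = (1.66e-04)^2 = 2.7556e-08 m^2
Numerator = (rho_p - rho_f) * g * d^2 = 30 * 9.81 * 2.7556e-08 = 8.1097308e-06
Denominator = 18 * mu = 18 * 0.001 = 0.018
v_s = 8.1097308e-06 / 0.018 = 4.50541e-04 m/s
Check: Re = rho_f * v_s * d / mu = 1000 * 4.50541e-04 * 1.66e-04 / 0.001 = 0.0748 < 1, so Stokes' law applies.

4.50541e-04 m/s


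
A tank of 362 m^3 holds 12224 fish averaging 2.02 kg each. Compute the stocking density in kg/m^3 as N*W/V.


Total biomass = 12224 fish * 2.02 kg = 24692.48 kg
Density = total biomass / volume = 24692.48 / 362 = 68.2113 kg/m^3

68.2113 kg/m^3


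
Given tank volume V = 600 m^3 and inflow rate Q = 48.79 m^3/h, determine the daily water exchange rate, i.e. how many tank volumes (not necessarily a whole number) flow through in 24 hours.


Daily flow volume = 48.79 m^3/h * 24 h = 1170.96 m^3/day
Exchanges = daily flow / tank volume = 1170.96 / 600 = 1.9516 exchanges/day

1.9516 exchanges/day


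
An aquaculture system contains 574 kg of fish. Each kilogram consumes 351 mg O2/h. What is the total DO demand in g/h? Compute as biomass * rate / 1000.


Total O2 consumption (mg/h) = 574 kg * 351 mg/(kg*h) = 201474 mg/h
Convert to g/h: 201474 / 1000 = 201.474 g/h

201.474 g/h


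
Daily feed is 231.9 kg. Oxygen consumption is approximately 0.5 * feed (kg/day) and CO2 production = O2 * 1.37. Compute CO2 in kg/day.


O2 = 231.9 * 0.5 = 115.95
CO2 = 115.95 * 1.37 = 158.8515

158.8515 kg/day


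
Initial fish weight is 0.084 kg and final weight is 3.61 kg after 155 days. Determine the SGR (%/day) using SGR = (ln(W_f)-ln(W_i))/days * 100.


ln(W_f) = ln(3.61) = 1.2837078
ln(W_i) = ln(0.084) = -2.4769385
ln(W_f) - ln(W_i) = 1.2837078 - -2.4769385 = 3.7606463
SGR = 3.7606463 / 155 * 100 = 2.42622 %/day

2.42622 %/day


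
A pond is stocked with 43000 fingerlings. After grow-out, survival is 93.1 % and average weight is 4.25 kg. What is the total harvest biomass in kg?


Survivors = 43000 * 93.1/100 = 40033 fish
Harvest biomass = survivors * W_f = 40033 * 4.25 = 170140.25 kg

170140.25 kg


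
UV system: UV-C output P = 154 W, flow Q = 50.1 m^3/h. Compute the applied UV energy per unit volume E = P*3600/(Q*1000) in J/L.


Energy delivered per hour = 154 W * 3600 s = 554400 J/h
Volume treated per hour = 50.1 m^3/h * 1000 = 50100 L/h
dose = 554400 / 50100 = 11.0659 J/L

11.0659 J/L


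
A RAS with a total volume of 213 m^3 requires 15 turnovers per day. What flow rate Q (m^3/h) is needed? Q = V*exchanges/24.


Daily recirculation volume = 213 m^3 * 15 = 3195 m^3/day
Flow rate Q = daily volume / 24 h = 3195 / 24 = 133.125 m^3/h

133.125 m^3/h


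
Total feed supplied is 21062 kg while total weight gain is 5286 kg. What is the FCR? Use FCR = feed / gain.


FCR = feed consumed / weight gained
FCR = 21062 kg / 5286 kg = 3.98449

3.98449


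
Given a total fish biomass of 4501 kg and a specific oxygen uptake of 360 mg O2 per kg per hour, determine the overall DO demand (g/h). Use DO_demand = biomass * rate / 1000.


Total O2 consumption (mg/h) = 4501 kg * 360 mg/(kg*h) = 1620360 mg/h
Convert to g/h: 1620360 / 1000 = 1620.36 g/h

1620.36 g/h


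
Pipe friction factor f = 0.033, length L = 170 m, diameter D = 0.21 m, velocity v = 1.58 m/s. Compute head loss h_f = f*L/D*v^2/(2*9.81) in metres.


v^2 = 1.58^2 = 2.4964 m^2/s^2
L/D = 170/0.21 = 809.52381
h_f = f*(L/D)*v^2/(2g) = 0.033 * 809.52381 * 2.4964 / 19.62 = 3.39906 m

3.39906 m


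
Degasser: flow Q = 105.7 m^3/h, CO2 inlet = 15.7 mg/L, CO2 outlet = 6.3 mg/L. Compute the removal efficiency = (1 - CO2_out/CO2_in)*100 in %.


CO2_out / CO2_in = 6.3 / 15.7 = 0.40127389
Fraction remaining = 0.40127389
efficiency = (1 - 0.40127389) * 100 = 59.8726 %

59.8726 %


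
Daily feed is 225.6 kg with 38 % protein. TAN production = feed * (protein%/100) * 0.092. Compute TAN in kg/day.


Protein in feed = 225.6 * 38/100 = 85.728 kg/day
TAN = protein * 0.092 = 85.728 * 0.092 = 7.886976 kg/day

7.886976 kg/day


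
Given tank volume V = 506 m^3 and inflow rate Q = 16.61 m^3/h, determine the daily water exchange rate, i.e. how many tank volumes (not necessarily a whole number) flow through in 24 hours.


Daily flow volume = 16.61 m^3/h * 24 h = 398.64 m^3/day
Exchanges = daily flow / tank volume = 398.64 / 506 = 0.787826 exchanges/day

0.787826 exchanges/day


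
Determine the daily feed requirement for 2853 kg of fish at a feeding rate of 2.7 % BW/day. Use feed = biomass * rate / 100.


Feeding rate fraction = 2.7% / 100 = 0.027
Daily feed = 2853 kg * 0.027 = 77.031 kg/day

77.031 kg/day


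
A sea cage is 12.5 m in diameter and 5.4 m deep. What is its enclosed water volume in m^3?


r = d/2 = 12.5/2 = 6.25 m
Base area = pi*r^2 = pi*6.25^2 = 122.71846 m^2
Volume = 122.71846 * 5.4 = 662.68 m^3

662.68 m^3


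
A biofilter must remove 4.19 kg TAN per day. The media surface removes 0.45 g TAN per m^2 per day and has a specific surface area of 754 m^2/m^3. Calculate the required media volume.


A = 4.19*1000 / 0.45 = 9311.1111 m^2
V = 9311.1111 / 754 = 12.349

12.349 m^3


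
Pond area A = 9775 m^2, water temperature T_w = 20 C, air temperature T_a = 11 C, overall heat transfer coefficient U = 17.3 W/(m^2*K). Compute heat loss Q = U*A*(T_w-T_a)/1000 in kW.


Temperature difference dT = 20 - 11 = 9 K
Heat loss (W) = U * A * dT = 17.3 * 9775 * 9 = 1521967.5 W
Convert to kW: 1521967.5 / 1000 = 1521.9675 kW

1521.9675 kW


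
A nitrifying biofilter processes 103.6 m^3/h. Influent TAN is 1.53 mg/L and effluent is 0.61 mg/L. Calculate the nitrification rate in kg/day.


Concentration drop: TAN_in - TAN_out = 1.53 - 0.61 = 0.92 mg/L
Hourly TAN removed = Q * dTAN = 103.6 m^3/h * 0.92 mg/L = 95.312 g/h  (m^3/h * mg/L = g/h)
Daily TAN removed = 95.312 * 24 = 2287.488 g/day
Convert to kg/day: 2287.488 / 1000 = 2.287488 kg/day

2.287488 kg/day


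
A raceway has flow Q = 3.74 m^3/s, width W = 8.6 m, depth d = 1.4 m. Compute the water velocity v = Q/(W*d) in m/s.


Cross-sectional area = W * d = 8.6 * 1.4 = 12.04 m^2
Velocity = Q / A = 3.74 / 12.04 = 0.310631 m/s

0.310631 m/s


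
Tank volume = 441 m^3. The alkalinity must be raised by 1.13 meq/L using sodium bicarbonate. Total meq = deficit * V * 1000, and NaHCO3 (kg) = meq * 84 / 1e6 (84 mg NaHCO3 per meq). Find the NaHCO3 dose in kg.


Tank volume in L = 441 m^3 * 1000 = 441000 L
Total meq required = 1.13 meq/L * 441000 L = 498330 meq
NaHCO3 mass = 498330 meq * 84 mg/meq / 1e6 = 41.8597 kg

41.8597 kg


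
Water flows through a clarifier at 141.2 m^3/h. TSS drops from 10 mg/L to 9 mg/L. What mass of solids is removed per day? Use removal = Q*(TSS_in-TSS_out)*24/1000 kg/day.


Concentration drop: TSS_in - TSS_out = 10 - 9 = 1 mg/L
Hourly solids removed = Q * dTSS = 141.2 m^3/h * 1 mg/L = 141.2 g/h  (m^3/h * mg/L = g/h)
Daily solids removed = 141.2 * 24 = 3388.8 g/day
Convert g to kg: 3388.8 / 1000 = 3.3888 kg/day

3.3888 kg/day


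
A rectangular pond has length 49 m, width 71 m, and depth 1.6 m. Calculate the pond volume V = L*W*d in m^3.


Base area = L * W = 49 * 71 = 3479 m^2
Volume = area * depth = 3479 * 1.6 = 5566.4 m^3

5566.4 m^3


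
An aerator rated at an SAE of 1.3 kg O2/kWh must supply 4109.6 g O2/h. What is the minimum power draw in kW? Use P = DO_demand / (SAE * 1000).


SAE in g O2/kWh = 1.3 * 1000 = 1300 g/kWh
P = DO_demand / SAE_g = 4109.6 / 1300 = 3.16123 kW

3.16123 kW


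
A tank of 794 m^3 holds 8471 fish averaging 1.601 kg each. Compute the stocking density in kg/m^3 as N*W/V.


Total biomass = 8471 fish * 1.601 kg = 13562.071 kg
Density = total biomass / volume = 13562.071 / 794 = 17.0807 kg/m^3

17.0807 kg/m^3


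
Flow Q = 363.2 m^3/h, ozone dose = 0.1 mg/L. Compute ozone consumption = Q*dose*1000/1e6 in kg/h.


O3 demand (mg/h) = Q * dose * 1000 = 363.2 * 0.1 * 1000 = 36320 mg/h
Convert mg to kg: 36320 / 1e6 = 0.03632 kg/h

0.03632 kg/h


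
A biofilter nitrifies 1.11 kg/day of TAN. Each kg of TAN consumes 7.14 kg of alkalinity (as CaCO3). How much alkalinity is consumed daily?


Alkalinity factor: 7.14 kg CaCO3 consumed per kg TAN nitrified
alk = 1.11 kg TAN * 7.14 = 7.9254 kg CaCO3/day

7.9254 kg CaCO3/day


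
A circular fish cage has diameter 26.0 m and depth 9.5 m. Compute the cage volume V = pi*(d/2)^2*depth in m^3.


r = d/2 = 26.0/2 = 13 m
Base area = pi*r^2 = pi*13^2 = 530.92916 m^2
Volume = 530.92916 * 9.5 = 5043.83 m^3

5043.83 m^3


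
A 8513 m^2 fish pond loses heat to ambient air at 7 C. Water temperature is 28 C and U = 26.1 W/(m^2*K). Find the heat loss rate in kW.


Temperature difference dT = 28 - 7 = 21 K
Heat loss (W) = U * A * dT = 26.1 * 8513 * 21 = 4665975.3 W
Convert to kW: 4665975.3 / 1000 = 4665.9753 kW

4665.9753 kW


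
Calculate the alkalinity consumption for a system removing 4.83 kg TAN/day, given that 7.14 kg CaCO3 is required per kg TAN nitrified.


Alkalinity factor: 7.14 kg CaCO3 consumed per kg TAN nitrified
alk = 4.83 kg TAN * 7.14 = 34.4862 kg CaCO3/day

34.4862 kg CaCO3/day


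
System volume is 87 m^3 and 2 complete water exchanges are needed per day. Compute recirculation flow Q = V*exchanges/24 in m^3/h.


Daily recirculation volume = 87 m^3 * 2 = 174 m^3/day
Flow rate Q = daily volume / 24 h = 174 / 24 = 7.25 m^3/h

7.25 m^3/h


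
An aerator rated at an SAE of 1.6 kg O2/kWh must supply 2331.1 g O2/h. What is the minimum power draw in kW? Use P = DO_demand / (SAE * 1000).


SAE in g O2/kWh = 1.6 * 1000 = 1600 g/kWh
P = DO_demand / SAE_g = 2331.1 / 1600 = 1.45694 kW

1.45694 kW


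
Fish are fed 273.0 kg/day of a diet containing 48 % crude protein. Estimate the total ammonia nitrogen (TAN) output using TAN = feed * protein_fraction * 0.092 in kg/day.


Protein in feed = 273.0 * 48/100 = 131.04 kg/day
TAN = protein * 0.092 = 131.04 * 0.092 = 12.05568 kg/day

12.05568 kg/day


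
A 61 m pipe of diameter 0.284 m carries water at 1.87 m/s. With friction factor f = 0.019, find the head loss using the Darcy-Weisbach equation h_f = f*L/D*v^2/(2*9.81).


v^2 = 1.87^2 = 3.4969 m^2/s^2
L/D = 61/0.284 = 214.78873
h_f = f*(L/D)*v^2/(2g) = 0.019 * 214.78873 * 3.4969 / 19.62 = 0.72736 m

0.72736 m


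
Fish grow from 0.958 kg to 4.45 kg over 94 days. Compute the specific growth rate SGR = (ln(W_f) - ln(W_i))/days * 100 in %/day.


ln(W_f) = ln(4.45) = 1.4929041
ln(W_i) = ln(0.958) = -0.042907501
ln(W_f) - ln(W_i) = 1.4929041 - -0.042907501 = 1.5358116
SGR = 1.5358116 / 94 * 100 = 1.63384 %/day

1.63384 %/day


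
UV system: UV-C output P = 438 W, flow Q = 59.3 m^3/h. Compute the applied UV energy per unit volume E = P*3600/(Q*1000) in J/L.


Energy delivered per hour = 438 W * 3600 s = 1576800 J/h
Volume treated per hour = 59.3 m^3/h * 1000 = 59300 L/h
dose = 1576800 / 59300 = 26.5902 J/L

26.5902 J/L


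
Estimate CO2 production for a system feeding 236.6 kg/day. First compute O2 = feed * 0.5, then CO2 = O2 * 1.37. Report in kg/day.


O2 = 236.6 * 0.5 = 118.3
CO2 = 118.3 * 1.37 = 162.071

162.071 kg/day


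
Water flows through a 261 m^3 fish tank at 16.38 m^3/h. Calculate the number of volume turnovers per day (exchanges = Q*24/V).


Daily flow volume = 16.38 m^3/h * 24 h = 393.12 m^3/day
Exchanges = daily flow / tank volume = 393.12 / 261 = 1.50621 exchanges/day

1.50621 exchanges/day


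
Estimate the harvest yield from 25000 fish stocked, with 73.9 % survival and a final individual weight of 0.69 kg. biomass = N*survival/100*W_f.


Survivors = 25000 * 73.9/100 = 18475 fish
Harvest biomass = survivors * W_f = 18475 * 0.69 = 12747.75 kg

12747.75 kg


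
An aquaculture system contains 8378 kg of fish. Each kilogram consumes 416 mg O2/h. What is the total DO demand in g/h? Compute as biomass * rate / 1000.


Total O2 consumption (mg/h) = 8378 kg * 416 mg/(kg*h) = 3485248 mg/h
Convert to g/h: 3485248 / 1000 = 3485.248 g/h

3485.248 g/h


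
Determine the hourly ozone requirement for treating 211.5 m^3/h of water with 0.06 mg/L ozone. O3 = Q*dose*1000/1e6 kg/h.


O3 demand (mg/h) = Q * dose * 1000 = 211.5 * 0.06 * 1000 = 12690 mg/h
Convert mg to kg: 12690 / 1e6 = 0.01269 kg/h

0.01269 kg/h


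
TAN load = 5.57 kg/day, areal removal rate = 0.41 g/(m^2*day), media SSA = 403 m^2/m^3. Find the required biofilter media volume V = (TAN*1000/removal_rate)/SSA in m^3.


A = 5.57*1000 / 0.41 = 13585.366 m^2
V = 13585.366 / 403 = 33.7106

33.7106 m^3


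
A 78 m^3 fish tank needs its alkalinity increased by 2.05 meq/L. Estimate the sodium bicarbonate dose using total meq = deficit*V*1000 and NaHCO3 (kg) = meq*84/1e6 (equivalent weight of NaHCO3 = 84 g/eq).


Tank volume in L = 78 m^3 * 1000 = 78000 L
Total meq required = 2.05 meq/L * 78000 L = 159900 meq
NaHCO3 mass = 159900 meq * 84 mg/meq / 1e6 = 13.4316 kg

13.4316 kg


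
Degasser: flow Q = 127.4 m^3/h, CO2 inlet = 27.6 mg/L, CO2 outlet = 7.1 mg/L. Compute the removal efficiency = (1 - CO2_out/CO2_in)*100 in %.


CO2_out / CO2_in = 7.1 / 27.6 = 0.25724638
Fraction remaining = 0.25724638
efficiency = (1 - 0.25724638) * 100 = 74.2754 %

74.2754 %


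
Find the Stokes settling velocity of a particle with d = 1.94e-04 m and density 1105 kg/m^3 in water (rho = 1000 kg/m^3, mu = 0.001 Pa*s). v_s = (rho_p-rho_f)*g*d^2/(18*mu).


Density difference: rho_p - rho_f = 1105 - 1000 = 105 kg/m^3
d^2 = (1.94e-04)^2 = 3.7636e-08 m^2
Numerator = (rho_p - rho_f) * g * d^2 = 105 * 9.81 * 3.7636e-08 = 3.8766962e-05
Denominator = 18 * mu = 18 * 0.001 = 0.018
v_s = 3.8766962e-05 / 0.018 = 0.00215372 m/s
Check: Re = rho_f * v_s * d / mu = 1000 * 0.00215372 * 1.94e-04 / 0.001 = 0.418 < 1, so Stokes' law applies.

0.00215372 m/s


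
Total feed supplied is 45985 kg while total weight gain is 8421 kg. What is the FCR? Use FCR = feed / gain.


FCR = feed consumed / weight gained
FCR = 45985 kg / 8421 kg = 5.46075

5.46075


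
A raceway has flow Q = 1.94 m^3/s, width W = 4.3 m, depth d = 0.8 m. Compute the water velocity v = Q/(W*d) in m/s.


Cross-sectional area = W * d = 4.3 * 0.8 = 3.44 m^2
Velocity = Q / A = 1.94 / 3.44 = 0.563953 m/s

0.563953 m/s


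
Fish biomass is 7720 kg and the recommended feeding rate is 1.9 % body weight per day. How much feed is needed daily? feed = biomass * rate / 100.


Feeding rate fraction = 1.9% / 100 = 0.019
Daily feed = 7720 kg * 0.019 = 146.68 kg/day

146.68 kg/day


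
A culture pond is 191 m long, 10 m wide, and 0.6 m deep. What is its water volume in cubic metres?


Base area = L * W = 191 * 10 = 1910 m^2
Volume = area * depth = 1910 * 0.6 = 1146 m^3

1146 m^3


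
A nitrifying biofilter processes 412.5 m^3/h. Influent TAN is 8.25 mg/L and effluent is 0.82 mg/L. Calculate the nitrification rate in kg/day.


Concentration drop: TAN_in - TAN_out = 8.25 - 0.82 = 7.43 mg/L
Hourly TAN removed = Q * dTAN = 412.5 m^3/h * 7.43 mg/L = 3064.875 g/h  (m^3/h * mg/L = g/h)
Daily TAN removed = 3064.875 * 24 = 73557 g/day
Convert to kg/day: 73557 / 1000 = 73.557 kg/day

73.557 kg/day
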